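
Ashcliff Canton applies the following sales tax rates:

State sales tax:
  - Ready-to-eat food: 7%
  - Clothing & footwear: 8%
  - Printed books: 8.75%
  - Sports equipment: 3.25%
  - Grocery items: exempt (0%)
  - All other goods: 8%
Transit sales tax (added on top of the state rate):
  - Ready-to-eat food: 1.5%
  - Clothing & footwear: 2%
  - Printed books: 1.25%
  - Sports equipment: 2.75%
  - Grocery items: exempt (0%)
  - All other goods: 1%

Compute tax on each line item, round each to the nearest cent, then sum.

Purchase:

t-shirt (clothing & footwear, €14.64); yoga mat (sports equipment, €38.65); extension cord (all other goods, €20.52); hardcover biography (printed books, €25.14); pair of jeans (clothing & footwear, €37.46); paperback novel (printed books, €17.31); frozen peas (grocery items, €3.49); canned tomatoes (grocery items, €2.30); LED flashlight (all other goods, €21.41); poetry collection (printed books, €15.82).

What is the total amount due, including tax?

€213.87

T-shirt €14.64: clothing & footwear → 8% + 2% transit = 10% → €1.46
Yoga mat €38.65: sports equipment → 3.25% + 2.75% transit = 6% → €2.32
Extension cord €20.52: all other goods → 8% + 1% transit = 9% → €1.85
Hardcover biography €25.14: printed books → 8.75% + 1.25% transit = 10% → €2.51
Pair of jeans €37.46: clothing & footwear → 8% + 2% transit = 10% → €3.75
Paperback novel €17.31: printed books → 8.75% + 1.25% transit = 10% → €1.73
Frozen peas €3.49: grocery items → 0% + 0% transit = 0% → €0.00
Canned tomatoes €2.30: grocery items → 0% + 0% transit = 0% → €0.00
LED flashlight €21.41: all other goods → 8% + 1% transit = 9% → €1.93
Poetry collection €15.82: printed books → 8.75% + 1.25% transit = 10% → €1.58
Subtotal = €196.74; tax = €17.13; total due = €213.87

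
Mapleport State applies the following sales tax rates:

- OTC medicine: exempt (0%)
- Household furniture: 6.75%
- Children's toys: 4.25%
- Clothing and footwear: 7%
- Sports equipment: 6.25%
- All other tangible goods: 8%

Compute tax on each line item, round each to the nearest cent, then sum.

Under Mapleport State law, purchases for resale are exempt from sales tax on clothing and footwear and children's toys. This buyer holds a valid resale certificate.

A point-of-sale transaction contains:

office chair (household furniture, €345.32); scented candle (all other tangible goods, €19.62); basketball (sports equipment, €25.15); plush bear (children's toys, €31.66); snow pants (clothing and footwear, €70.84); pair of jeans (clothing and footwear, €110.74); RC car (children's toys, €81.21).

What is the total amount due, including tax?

€710.99

Office chair €345.32: household furniture → 6.75% → €23.31
Scented candle €19.62: all other tangible goods → 8% → €1.57
Basketball €25.15: sports equipment → 6.25% → €1.57
Plush bear €31.66: children's toys, buyer-exempt → 0% → €0.00
Snow pants €70.84: clothing and footwear, buyer-exempt → 0% → €0.00
Pair of jeans €110.74: clothing and footwear, buyer-exempt → 0% → €0.00
RC car €81.21: children's toys, buyer-exempt → 0% → €0.00
Subtotal = €684.54; tax = €26.45; total due = €710.99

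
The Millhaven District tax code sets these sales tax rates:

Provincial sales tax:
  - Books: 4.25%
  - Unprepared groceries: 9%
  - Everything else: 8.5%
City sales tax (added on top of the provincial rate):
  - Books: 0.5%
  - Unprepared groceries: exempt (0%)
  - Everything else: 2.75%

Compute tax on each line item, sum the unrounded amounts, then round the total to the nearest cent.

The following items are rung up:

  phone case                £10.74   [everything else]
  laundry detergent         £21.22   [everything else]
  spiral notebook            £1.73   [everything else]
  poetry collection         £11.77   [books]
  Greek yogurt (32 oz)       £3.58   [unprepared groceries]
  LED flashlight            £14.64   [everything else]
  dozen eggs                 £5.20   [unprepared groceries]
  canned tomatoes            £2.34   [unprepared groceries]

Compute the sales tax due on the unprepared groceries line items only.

£1.00

Greek yogurt (32 oz) £3.58: unprepared groceries → 9% + 0% city = 9% → £0.3222
Dozen eggs £5.20: unprepared groceries → 9% + 0% city = 9% → £0.468
Canned tomatoes £2.34: unprepared groceries → 9% + 0% city = 9% → £0.2106
Tax on unprepared groceries: unrounded sum = £1.0008 → £1.00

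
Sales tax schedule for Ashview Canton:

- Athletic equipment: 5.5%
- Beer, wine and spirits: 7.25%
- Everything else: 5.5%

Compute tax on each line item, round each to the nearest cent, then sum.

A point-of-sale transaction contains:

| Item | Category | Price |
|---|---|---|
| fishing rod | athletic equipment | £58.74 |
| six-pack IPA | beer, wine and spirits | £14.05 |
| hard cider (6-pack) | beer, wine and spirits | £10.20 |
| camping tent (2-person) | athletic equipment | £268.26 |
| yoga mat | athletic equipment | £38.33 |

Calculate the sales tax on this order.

£21.85

Fishing rod £58.74: athletic equipment → 5.5% → £3.23
Six-pack IPA £14.05: beer, wine and spirits → 7.25% → £1.02
Hard cider (6-pack) £10.20: beer, wine and spirits → 7.25% → £0.74
Camping tent (2-person) £268.26: athletic equipment → 5.5% → £14.75
Yoga mat £38.33: athletic equipment → 5.5% → £2.11
Total tax = £3.23 + £1.02 + £0.74 + £14.75 + £2.11 = £21.85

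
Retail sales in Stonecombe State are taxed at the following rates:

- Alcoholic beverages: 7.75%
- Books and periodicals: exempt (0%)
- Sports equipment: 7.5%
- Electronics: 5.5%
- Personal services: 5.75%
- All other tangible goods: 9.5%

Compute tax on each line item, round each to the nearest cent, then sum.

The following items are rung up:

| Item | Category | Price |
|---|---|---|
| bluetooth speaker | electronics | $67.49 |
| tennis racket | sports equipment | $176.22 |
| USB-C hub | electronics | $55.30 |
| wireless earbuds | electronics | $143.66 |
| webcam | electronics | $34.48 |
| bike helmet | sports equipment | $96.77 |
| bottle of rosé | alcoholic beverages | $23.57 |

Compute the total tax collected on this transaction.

$38.86

Bluetooth speaker $67.49: electronics → 5.5% → $3.71
Tennis racket $176.22: sports equipment → 7.5% → $13.22
USB-C hub $55.30: electronics → 5.5% → $3.04
Wireless earbuds $143.66: electronics → 5.5% → $7.90
Webcam $34.48: electronics → 5.5% → $1.90
Bike helmet $96.77: sports equipment → 7.5% → $7.26
Bottle of rosé $23.57: alcoholic beverages → 7.75% → $1.83
Total tax = $3.71 + $13.22 + $3.04 + $7.90 + $1.90 + $7.26 + $1.83 = $38.86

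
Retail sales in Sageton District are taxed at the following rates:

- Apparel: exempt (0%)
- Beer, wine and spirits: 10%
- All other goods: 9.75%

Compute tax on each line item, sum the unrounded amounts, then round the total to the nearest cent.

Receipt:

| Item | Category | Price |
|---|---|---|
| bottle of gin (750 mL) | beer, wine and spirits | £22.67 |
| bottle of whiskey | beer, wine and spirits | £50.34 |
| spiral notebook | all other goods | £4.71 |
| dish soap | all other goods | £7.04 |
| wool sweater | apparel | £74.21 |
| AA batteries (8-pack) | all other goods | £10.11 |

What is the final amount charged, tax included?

£178.51

Bottle of gin (750 mL) £22.67: beer, wine and spirits → 10% → £2.267
Bottle of whiskey £50.34: beer, wine and spirits → 10% → £5.034
Spiral notebook £4.71: all other goods → 9.75% → £0.459225
Dish soap £7.04: all other goods → 9.75% → £0.6864
Wool sweater £74.21: apparel → 0% → £0.00
AA batteries (8-pack) £10.11: all other goods → 9.75% → £0.985725
Subtotal = £169.08; unrounded tax = £9.43235 → £9.43; total due = £178.51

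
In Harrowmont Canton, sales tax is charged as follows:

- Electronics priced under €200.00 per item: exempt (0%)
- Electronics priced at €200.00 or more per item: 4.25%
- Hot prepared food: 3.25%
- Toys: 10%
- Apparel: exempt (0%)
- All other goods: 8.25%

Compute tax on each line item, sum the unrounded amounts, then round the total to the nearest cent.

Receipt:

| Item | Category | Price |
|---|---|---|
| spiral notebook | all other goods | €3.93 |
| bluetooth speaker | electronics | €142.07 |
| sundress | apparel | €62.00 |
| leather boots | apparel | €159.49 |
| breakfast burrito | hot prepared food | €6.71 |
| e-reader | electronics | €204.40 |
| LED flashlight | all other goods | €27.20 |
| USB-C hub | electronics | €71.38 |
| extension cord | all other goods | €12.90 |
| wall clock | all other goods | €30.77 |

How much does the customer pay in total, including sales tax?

Spiral notebook €3.93: all other goods → 8.25% → €0.324225
Bluetooth speaker €142.07: electronics, under €200.00 → 0% → €0.00
Sundress €62.00: apparel → 0% → €0.00
Leather boots €159.49: apparel → 0% → €0.00
Breakfast burrito €6.71: hot prepared food → 3.25% → €0.218075
E-reader €204.40: electronics, €200.00 or more → 4.25% → €8.687
LED flashlight €27.20: all other goods → 8.25% → €2.244
USB-C hub €71.38: electronics, under €200.00 → 0% → €0.00
Extension cord €12.90: all other goods → 8.25% → €1.06425
Wall clock €30.77: all other goods → 8.25% → €2.538525
Subtotal = €720.85; unrounded tax = €15.076075 → €15.08; total due = €735.93

€735.93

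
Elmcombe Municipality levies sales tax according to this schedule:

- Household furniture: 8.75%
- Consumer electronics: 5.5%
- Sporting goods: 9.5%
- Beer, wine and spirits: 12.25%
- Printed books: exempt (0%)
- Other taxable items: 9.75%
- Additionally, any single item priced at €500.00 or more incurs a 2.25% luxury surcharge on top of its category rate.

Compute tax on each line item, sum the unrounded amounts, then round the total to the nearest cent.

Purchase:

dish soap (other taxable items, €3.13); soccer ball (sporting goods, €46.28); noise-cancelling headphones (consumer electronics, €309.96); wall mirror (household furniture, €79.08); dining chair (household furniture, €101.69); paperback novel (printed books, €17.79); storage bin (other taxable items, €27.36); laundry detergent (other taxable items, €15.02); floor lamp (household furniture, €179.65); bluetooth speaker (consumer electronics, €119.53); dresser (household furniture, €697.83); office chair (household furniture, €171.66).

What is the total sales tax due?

Dish soap €3.13: other taxable items → 9.75% → €0.305175
Soccer ball €46.28: sporting goods → 9.5% → €4.3966
Noise-cancelling headphones €309.96: consumer electronics → 5.5% → €17.0478
Wall mirror €79.08: household furniture → 8.75% → €6.9195
Dining chair €101.69: household furniture → 8.75% → €8.897875
Paperback novel €17.79: printed books → 0% → €0.00
Storage bin €27.36: other taxable items → 9.75% → €2.6676
Laundry detergent €15.02: other taxable items → 9.75% → €1.46445
Floor lamp €179.65: household furniture → 8.75% → €15.719375
Bluetooth speaker €119.53: consumer electronics → 5.5% → €6.57415
Dresser €697.83: household furniture → 8.75% + 2.25% surcharge = 11% → €76.7613
Office chair €171.66: household furniture → 8.75% → €15.02025
Unrounded tax sum = €155.774075 → €155.77

€155.77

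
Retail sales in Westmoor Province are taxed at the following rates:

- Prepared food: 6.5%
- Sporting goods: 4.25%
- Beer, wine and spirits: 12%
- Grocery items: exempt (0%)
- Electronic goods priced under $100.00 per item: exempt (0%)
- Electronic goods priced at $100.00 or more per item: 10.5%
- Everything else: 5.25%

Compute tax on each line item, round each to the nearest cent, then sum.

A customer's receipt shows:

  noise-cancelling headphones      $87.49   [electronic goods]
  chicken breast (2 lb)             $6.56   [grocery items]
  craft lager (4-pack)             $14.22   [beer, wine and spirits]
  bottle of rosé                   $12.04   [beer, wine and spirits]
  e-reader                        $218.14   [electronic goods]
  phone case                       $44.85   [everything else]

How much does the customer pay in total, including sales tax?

$411.70

Noise-cancelling headphones $87.49: electronic goods, under $100.00 → 0% → $0.00
Chicken breast (2 lb) $6.56: grocery items → 0% → $0.00
Craft lager (4-pack) $14.22: beer, wine and spirits → 12% → $1.71
Bottle of rosé $12.04: beer, wine and spirits → 12% → $1.44
E-reader $218.14: electronic goods, $100.00 or more → 10.5% → $22.90
Phone case $44.85: everything else → 5.25% → $2.35
Subtotal = $383.30; tax = $28.40; total due = $411.70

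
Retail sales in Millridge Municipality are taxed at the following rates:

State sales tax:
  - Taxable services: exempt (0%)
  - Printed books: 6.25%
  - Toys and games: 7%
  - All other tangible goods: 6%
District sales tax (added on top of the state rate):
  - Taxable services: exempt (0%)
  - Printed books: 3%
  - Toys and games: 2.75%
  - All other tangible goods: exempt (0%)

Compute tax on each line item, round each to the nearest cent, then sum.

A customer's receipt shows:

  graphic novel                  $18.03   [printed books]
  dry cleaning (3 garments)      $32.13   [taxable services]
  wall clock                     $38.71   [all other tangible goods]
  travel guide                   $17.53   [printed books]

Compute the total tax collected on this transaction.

$5.61

Graphic novel $18.03: printed books → 6.25% + 3% district = 9.25% → $1.67
Dry cleaning (3 garments) $32.13: taxable services → 0% + 0% district = 0% → $0.00
Wall clock $38.71: all other tangible goods → 6% + 0% district = 6% → $2.32
Travel guide $17.53: printed books → 6.25% + 3% district = 9.25% → $1.62
Total tax = $1.67 + $2.32 + $1.62 = $5.61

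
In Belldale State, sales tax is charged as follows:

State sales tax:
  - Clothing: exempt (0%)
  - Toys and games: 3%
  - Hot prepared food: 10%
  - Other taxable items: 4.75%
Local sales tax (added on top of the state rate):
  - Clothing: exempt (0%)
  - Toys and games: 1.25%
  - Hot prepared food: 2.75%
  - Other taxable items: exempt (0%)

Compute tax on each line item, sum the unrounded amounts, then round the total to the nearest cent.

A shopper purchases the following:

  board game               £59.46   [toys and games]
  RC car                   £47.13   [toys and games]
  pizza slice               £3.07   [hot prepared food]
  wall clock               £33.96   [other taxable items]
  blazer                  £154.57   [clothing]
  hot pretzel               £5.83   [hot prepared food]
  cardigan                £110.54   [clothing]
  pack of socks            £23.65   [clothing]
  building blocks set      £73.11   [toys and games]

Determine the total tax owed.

Board game £59.46: toys and games → 3% + 1.25% local = 4.25% → £2.52705
RC car £47.13: toys and games → 3% + 1.25% local = 4.25% → £2.003025
Pizza slice £3.07: hot prepared food → 10% + 2.75% local = 12.75% → £0.391425
Wall clock £33.96: other taxable items → 4.75% + 0% local = 4.75% → £1.6131
Blazer £154.57: clothing → 0% + 0% local = 0% → £0.00
Hot pretzel £5.83: hot prepared food → 10% + 2.75% local = 12.75% → £0.743325
Cardigan £110.54: clothing → 0% + 0% local = 0% → £0.00
Pack of socks £23.65: clothing → 0% + 0% local = 0% → £0.00
Building blocks set £73.11: toys and games → 3% + 1.25% local = 4.25% → £3.107175
Unrounded tax sum = £10.3851 → £10.39

£10.39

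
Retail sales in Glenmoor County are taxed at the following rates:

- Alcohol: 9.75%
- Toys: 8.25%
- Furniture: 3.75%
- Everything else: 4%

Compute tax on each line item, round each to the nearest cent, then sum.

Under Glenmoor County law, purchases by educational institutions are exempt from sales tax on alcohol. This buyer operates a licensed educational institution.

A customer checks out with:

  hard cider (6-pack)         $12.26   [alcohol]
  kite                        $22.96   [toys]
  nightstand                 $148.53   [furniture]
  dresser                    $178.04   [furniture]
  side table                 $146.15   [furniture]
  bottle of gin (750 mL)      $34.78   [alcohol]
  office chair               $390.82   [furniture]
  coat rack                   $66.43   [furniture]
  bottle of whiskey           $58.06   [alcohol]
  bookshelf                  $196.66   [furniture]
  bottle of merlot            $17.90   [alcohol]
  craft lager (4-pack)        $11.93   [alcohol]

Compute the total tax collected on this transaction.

Hard cider (6-pack) $12.26: alcohol, buyer-exempt → 0% → $0.00
Kite $22.96: toys → 8.25% → $1.89
Nightstand $148.53: furniture → 3.75% → $5.57
Dresser $178.04: furniture → 3.75% → $6.68
Side table $146.15: furniture → 3.75% → $5.48
Bottle of gin (750 mL) $34.78: alcohol, buyer-exempt → 0% → $0.00
Office chair $390.82: furniture → 3.75% → $14.66
Coat rack $66.43: furniture → 3.75% → $2.49
Bottle of whiskey $58.06: alcohol, buyer-exempt → 0% → $0.00
Bookshelf $196.66: furniture → 3.75% → $7.37
Bottle of merlot $17.90: alcohol, buyer-exempt → 0% → $0.00
Craft lager (4-pack) $11.93: alcohol, buyer-exempt → 0% → $0.00
Total tax = $1.89 + $5.57 + $6.68 + $5.48 + $14.66 + $2.49 + $7.37 = $44.14

$44.14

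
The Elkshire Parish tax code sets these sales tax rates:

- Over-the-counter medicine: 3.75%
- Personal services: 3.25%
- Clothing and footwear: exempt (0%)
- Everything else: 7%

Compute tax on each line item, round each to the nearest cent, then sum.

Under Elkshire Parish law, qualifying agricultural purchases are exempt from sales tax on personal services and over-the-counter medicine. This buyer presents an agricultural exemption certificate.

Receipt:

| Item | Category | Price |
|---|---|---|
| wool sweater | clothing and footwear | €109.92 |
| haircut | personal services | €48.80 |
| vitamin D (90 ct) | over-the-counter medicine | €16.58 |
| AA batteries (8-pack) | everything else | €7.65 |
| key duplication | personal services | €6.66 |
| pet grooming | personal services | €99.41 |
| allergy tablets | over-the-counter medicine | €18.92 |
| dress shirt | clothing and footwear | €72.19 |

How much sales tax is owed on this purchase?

€0.54

Wool sweater €109.92: clothing and footwear → 0% → €0.00
Haircut €48.80: personal services, buyer-exempt → 0% → €0.00
Vitamin D (90 ct) €16.58: over-the-counter medicine, buyer-exempt → 0% → €0.00
AA batteries (8-pack) €7.65: everything else → 7% → €0.54
Key duplication €6.66: personal services, buyer-exempt → 0% → €0.00
Pet grooming €99.41: personal services, buyer-exempt → 0% → €0.00
Allergy tablets €18.92: over-the-counter medicine, buyer-exempt → 0% → €0.00
Dress shirt €72.19: clothing and footwear → 0% → €0.00
Total tax = €0.54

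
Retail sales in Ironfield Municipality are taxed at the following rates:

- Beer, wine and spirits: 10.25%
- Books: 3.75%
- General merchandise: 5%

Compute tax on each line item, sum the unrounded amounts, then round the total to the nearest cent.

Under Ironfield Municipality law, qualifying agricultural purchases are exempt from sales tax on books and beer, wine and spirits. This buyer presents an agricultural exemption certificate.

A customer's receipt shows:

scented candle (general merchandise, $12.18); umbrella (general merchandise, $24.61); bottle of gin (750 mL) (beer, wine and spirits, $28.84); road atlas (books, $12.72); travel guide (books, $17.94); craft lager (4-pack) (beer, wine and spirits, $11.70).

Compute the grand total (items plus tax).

Scented candle $12.18: general merchandise → 5% → $0.609
Umbrella $24.61: general merchandise → 5% → $1.2305
Bottle of gin (750 mL) $28.84: beer, wine and spirits, buyer-exempt → 0% → $0.00
Road atlas $12.72: books, buyer-exempt → 0% → $0.00
Travel guide $17.94: books, buyer-exempt → 0% → $0.00
Craft lager (4-pack) $11.70: beer, wine and spirits, buyer-exempt → 0% → $0.00
Subtotal = $107.99; unrounded tax = $1.8395 → $1.84; total due = $109.83

$109.83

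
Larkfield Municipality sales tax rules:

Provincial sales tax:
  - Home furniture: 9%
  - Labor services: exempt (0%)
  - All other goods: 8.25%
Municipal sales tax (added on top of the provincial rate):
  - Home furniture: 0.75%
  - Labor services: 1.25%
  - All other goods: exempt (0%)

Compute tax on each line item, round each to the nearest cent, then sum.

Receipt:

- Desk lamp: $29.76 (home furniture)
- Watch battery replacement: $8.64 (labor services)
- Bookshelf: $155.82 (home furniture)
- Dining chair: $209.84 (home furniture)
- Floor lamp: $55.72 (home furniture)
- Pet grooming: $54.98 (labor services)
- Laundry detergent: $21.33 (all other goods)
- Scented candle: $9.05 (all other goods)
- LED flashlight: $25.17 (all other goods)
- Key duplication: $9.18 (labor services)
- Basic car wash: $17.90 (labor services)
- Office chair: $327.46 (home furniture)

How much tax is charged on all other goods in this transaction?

$4.59

Laundry detergent $21.33: all other goods → 8.25% + 0% municipal = 8.25% → $1.76
Scented candle $9.05: all other goods → 8.25% + 0% municipal = 8.25% → $0.75
LED flashlight $25.17: all other goods → 8.25% + 0% municipal = 8.25% → $2.08
Tax on all other goods = $1.76 + $0.75 + $2.08 = $4.59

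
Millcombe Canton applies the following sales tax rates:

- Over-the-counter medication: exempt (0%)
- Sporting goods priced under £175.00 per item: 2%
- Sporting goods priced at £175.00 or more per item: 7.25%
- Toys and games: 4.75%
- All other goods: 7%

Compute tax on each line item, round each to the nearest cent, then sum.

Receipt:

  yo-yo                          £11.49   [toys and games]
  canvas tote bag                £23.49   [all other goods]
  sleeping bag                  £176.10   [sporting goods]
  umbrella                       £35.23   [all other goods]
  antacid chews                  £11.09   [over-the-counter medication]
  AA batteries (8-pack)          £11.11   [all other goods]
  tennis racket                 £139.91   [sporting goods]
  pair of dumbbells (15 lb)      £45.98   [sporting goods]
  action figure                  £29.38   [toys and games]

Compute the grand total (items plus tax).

Yo-yo £11.49: toys and games → 4.75% → £0.55
Canvas tote bag £23.49: all other goods → 7% → £1.64
Sleeping bag £176.10: sporting goods, £175.00 or more → 7.25% → £12.77
Umbrella £35.23: all other goods → 7% → £2.47
Antacid chews £11.09: over-the-counter medication → 0% → £0.00
AA batteries (8-pack) £11.11: all other goods → 7% → £0.78
Tennis racket £139.91: sporting goods, under £175.00 → 2% → £2.80
Pair of dumbbells (15 lb) £45.98: sporting goods, under £175.00 → 2% → £0.92
Action figure £29.38: toys and games → 4.75% → £1.40
Subtotal = £483.78; tax = £23.33; total due = £507.11

£507.11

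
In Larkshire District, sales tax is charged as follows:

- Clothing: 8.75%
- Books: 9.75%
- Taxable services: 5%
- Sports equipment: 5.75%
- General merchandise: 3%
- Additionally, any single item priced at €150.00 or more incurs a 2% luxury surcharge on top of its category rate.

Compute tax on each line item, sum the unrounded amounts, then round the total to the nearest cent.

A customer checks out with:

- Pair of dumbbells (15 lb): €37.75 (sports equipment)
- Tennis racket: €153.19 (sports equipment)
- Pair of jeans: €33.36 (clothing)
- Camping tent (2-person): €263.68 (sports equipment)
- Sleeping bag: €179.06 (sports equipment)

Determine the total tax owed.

Pair of dumbbells (15 lb) €37.75: sports equipment → 5.75% → €2.170625
Tennis racket €153.19: sports equipment → 5.75% + 2% surcharge = 7.75% → €11.872225
Pair of jeans €33.36: clothing → 8.75% → €2.919
Camping tent (2-person) €263.68: sports equipment → 5.75% + 2% surcharge = 7.75% → €20.4352
Sleeping bag €179.06: sports equipment → 5.75% + 2% surcharge = 7.75% → €13.87715
Unrounded tax sum = €51.2742 → €51.27

€51.27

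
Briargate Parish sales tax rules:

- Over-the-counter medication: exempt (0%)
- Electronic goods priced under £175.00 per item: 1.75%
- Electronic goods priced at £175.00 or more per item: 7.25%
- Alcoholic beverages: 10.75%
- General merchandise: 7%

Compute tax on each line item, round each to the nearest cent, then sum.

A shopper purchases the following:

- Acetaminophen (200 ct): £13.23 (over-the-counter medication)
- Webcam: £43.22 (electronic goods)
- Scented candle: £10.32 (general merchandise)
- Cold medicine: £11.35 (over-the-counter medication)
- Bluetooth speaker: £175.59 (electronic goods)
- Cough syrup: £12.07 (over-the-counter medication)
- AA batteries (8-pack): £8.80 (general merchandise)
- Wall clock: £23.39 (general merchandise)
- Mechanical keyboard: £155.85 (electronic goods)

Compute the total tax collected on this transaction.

£19.20

Acetaminophen (200 ct) £13.23: over-the-counter medication → 0% → £0.00
Webcam £43.22: electronic goods, under £175.00 → 1.75% → £0.76
Scented candle £10.32: general merchandise → 7% → £0.72
Cold medicine £11.35: over-the-counter medication → 0% → £0.00
Bluetooth speaker £175.59: electronic goods, £175.00 or more → 7.25% → £12.73
Cough syrup £12.07: over-the-counter medication → 0% → £0.00
AA batteries (8-pack) £8.80: general merchandise → 7% → £0.62
Wall clock £23.39: general merchandise → 7% → £1.64
Mechanical keyboard £155.85: electronic goods, under £175.00 → 1.75% → £2.73
Total tax = £0.76 + £0.72 + £12.73 + £0.62 + £1.64 + £2.73 = £19.20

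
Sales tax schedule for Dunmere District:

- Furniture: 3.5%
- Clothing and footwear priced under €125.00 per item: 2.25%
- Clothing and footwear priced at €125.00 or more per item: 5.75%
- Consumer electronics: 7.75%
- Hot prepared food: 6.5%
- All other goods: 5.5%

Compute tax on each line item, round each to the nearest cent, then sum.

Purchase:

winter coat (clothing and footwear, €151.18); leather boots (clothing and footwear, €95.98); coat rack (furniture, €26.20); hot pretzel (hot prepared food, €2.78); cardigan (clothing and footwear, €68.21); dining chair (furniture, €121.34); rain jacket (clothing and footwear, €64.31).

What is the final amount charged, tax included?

€549.18

Winter coat €151.18: clothing and footwear, €125.00 or more → 5.75% → €8.69
Leather boots €95.98: clothing and footwear, under €125.00 → 2.25% → €2.16
Coat rack €26.20: furniture → 3.5% → €0.92
Hot pretzel €2.78: hot prepared food → 6.5% → €0.18
Cardigan €68.21: clothing and footwear, under €125.00 → 2.25% → €1.53
Dining chair €121.34: furniture → 3.5% → €4.25
Rain jacket €64.31: clothing and footwear, under €125.00 → 2.25% → €1.45
Subtotal = €530.00; tax = €19.18; total due = €549.18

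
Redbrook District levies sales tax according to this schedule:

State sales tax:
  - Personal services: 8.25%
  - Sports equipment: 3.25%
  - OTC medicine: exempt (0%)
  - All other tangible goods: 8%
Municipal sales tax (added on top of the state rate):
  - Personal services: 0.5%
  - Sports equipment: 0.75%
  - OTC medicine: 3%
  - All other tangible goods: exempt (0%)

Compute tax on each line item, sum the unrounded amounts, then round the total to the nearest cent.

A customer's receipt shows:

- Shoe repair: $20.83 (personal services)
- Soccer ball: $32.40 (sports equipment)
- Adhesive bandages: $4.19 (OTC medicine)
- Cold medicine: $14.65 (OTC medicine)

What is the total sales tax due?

$3.68

Shoe repair $20.83: personal services → 8.25% + 0.5% municipal = 8.75% → $1.822625
Soccer ball $32.40: sports equipment → 3.25% + 0.75% municipal = 4% → $1.296
Adhesive bandages $4.19: OTC medicine → 0% + 3% municipal = 3% → $0.1257
Cold medicine $14.65: OTC medicine → 0% + 3% municipal = 3% → $0.4395
Unrounded tax sum = $3.683825 → $3.68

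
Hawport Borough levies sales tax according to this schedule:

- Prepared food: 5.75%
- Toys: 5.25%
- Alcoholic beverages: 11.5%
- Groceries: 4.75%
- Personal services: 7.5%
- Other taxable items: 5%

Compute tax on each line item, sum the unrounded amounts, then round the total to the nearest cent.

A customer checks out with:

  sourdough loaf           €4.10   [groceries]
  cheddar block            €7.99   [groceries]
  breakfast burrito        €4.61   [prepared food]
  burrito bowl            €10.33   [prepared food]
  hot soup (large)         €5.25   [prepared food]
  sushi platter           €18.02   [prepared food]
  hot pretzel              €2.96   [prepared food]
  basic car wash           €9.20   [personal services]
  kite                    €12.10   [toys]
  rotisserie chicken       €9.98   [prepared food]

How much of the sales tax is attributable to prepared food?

Breakfast burrito €4.61: prepared food → 5.75% → €0.265075
Burrito bowl €10.33: prepared food → 5.75% → €0.593975
Hot soup (large) €5.25: prepared food → 5.75% → €0.301875
Sushi platter €18.02: prepared food → 5.75% → €1.03615
Hot pretzel €2.96: prepared food → 5.75% → €0.1702
Rotisserie chicken €9.98: prepared food → 5.75% → €0.57385
Tax on prepared food: unrounded sum = €2.941125 → €2.94

€2.94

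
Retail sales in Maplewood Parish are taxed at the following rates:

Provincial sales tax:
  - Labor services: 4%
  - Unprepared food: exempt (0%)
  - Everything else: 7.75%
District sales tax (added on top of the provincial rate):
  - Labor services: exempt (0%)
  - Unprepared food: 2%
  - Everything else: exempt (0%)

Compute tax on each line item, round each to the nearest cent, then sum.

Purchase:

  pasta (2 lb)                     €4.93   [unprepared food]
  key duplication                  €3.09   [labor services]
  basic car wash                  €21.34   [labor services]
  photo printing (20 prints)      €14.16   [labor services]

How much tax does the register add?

Pasta (2 lb) €4.93: unprepared food → 0% + 2% district = 2% → €0.10
Key duplication €3.09: labor services → 4% + 0% district = 4% → €0.12
Basic car wash €21.34: labor services → 4% + 0% district = 4% → €0.85
Photo printing (20 prints) €14.16: labor services → 4% + 0% district = 4% → €0.57
Total tax = €0.10 + €0.12 + €0.85 + €0.57 = €1.64

€1.64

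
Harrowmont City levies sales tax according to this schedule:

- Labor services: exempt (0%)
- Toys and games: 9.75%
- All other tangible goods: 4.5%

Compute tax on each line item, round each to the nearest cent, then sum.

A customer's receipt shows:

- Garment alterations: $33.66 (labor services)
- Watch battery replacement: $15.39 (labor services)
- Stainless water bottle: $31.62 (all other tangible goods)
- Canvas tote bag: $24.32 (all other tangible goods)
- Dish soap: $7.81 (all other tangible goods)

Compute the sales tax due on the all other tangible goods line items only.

Stainless water bottle $31.62: all other tangible goods → 4.5% → $1.42
Canvas tote bag $24.32: all other tangible goods → 4.5% → $1.09
Dish soap $7.81: all other tangible goods → 4.5% → $0.35
Tax on all other tangible goods = $1.42 + $1.09 + $0.35 = $2.86

$2.86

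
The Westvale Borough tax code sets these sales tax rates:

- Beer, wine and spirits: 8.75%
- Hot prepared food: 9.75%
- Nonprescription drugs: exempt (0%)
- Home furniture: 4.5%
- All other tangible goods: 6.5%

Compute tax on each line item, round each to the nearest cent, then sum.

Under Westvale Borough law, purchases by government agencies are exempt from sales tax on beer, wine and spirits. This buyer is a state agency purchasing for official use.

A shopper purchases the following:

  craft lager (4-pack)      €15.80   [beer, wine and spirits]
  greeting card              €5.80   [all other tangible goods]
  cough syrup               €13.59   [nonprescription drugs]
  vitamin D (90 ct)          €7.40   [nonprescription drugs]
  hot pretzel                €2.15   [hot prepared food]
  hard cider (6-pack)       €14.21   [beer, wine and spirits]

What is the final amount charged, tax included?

Craft lager (4-pack) €15.80: beer, wine and spirits, buyer-exempt → 0% → €0.00
Greeting card €5.80: all other tangible goods → 6.5% → €0.38
Cough syrup €13.59: nonprescription drugs → 0% → €0.00
Vitamin D (90 ct) €7.40: nonprescription drugs → 0% → €0.00
Hot pretzel €2.15: hot prepared food → 9.75% → €0.21
Hard cider (6-pack) €14.21: beer, wine and spirits, buyer-exempt → 0% → €0.00
Subtotal = €58.95; tax = €0.59; total due = €59.54

€59.54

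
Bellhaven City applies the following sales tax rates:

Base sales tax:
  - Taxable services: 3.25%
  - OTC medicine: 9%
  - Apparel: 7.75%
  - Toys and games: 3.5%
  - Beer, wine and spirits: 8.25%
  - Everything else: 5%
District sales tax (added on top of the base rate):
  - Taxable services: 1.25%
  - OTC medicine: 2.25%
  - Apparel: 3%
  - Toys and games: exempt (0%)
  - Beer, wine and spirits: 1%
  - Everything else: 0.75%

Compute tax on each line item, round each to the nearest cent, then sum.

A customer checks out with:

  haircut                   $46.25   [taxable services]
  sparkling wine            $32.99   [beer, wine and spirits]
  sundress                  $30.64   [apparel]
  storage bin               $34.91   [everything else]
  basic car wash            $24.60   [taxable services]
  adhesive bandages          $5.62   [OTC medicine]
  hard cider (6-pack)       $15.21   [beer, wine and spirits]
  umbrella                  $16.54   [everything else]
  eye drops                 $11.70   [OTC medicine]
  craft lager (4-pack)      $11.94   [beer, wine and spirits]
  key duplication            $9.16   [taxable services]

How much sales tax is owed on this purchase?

Haircut $46.25: taxable services → 3.25% + 1.25% district = 4.5% → $2.08
Sparkling wine $32.99: beer, wine and spirits → 8.25% + 1% district = 9.25% → $3.05
Sundress $30.64: apparel → 7.75% + 3% district = 10.75% → $3.29
Storage bin $34.91: everything else → 5% + 0.75% district = 5.75% → $2.01
Basic car wash $24.60: taxable services → 3.25% + 1.25% district = 4.5% → $1.11
Adhesive bandages $5.62: OTC medicine → 9% + 2.25% district = 11.25% → $0.63
Hard cider (6-pack) $15.21: beer, wine and spirits → 8.25% + 1% district = 9.25% → $1.41
Umbrella $16.54: everything else → 5% + 0.75% district = 5.75% → $0.95
Eye drops $11.70: OTC medicine → 9% + 2.25% district = 11.25% → $1.32
Craft lager (4-pack) $11.94: beer, wine and spirits → 8.25% + 1% district = 9.25% → $1.10
Key duplication $9.16: taxable services → 3.25% + 1.25% district = 4.5% → $0.41
Total tax = $2.08 + $3.05 + $3.29 + $2.01 + $1.11 + $0.63 + $1.41 + $0.95 + $1.32 + $1.10 + $0.41 = $17.36

$17.36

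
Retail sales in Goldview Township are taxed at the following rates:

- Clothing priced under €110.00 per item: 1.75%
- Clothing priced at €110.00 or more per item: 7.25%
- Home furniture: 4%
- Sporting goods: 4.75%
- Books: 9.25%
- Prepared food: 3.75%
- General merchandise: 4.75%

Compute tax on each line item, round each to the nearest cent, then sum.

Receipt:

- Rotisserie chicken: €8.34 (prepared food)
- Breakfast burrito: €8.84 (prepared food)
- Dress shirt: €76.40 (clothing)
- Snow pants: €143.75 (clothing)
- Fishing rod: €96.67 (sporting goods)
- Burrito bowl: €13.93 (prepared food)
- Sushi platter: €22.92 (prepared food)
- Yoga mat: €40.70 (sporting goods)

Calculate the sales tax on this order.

€20.30

Rotisserie chicken €8.34: prepared food → 3.75% → €0.31
Breakfast burrito €8.84: prepared food → 3.75% → €0.33
Dress shirt €76.40: clothing, under €110.00 → 1.75% → €1.34
Snow pants €143.75: clothing, €110.00 or more → 7.25% → €10.42
Fishing rod €96.67: sporting goods → 4.75% → €4.59
Burrito bowl €13.93: prepared food → 3.75% → €0.52
Sushi platter €22.92: prepared food → 3.75% → €0.86
Yoga mat €40.70: sporting goods → 4.75% → €1.93
Total tax = €0.31 + €0.33 + €1.34 + €10.42 + €4.59 + €0.52 + €0.86 + €1.93 = €20.30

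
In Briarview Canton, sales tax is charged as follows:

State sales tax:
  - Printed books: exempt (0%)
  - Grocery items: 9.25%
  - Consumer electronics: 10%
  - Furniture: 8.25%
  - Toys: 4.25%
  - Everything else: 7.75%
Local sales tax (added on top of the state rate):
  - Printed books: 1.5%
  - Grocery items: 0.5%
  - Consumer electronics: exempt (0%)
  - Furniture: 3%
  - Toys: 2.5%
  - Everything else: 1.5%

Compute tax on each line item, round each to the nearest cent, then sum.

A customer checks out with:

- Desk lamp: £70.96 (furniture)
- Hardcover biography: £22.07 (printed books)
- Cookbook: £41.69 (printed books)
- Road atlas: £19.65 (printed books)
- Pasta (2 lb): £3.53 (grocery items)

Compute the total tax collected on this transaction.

Desk lamp £70.96: furniture → 8.25% + 3% local = 11.25% → £7.98
Hardcover biography £22.07: printed books → 0% + 1.5% local = 1.5% → £0.33
Cookbook £41.69: printed books → 0% + 1.5% local = 1.5% → £0.63
Road atlas £19.65: printed books → 0% + 1.5% local = 1.5% → £0.29
Pasta (2 lb) £3.53: grocery items → 9.25% + 0.5% local = 9.75% → £0.34
Total tax = £7.98 + £0.33 + £0.63 + £0.29 + £0.34 = £9.57

£9.57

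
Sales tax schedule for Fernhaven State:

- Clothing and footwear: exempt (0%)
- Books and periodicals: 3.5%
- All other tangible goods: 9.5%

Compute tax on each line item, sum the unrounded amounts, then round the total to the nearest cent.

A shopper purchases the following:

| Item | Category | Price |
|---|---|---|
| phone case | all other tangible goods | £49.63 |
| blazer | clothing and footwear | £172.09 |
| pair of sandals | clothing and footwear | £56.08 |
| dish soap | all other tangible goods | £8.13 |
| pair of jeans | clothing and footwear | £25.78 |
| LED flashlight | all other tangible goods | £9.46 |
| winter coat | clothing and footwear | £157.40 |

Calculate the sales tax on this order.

£6.39

Phone case £49.63: all other tangible goods → 9.5% → £4.71485
Blazer £172.09: clothing and footwear → 0% → £0.00
Pair of sandals £56.08: clothing and footwear → 0% → £0.00
Dish soap £8.13: all other tangible goods → 9.5% → £0.77235
Pair of jeans £25.78: clothing and footwear → 0% → £0.00
LED flashlight £9.46: all other tangible goods → 9.5% → £0.8987
Winter coat £157.40: clothing and footwear → 0% → £0.00
Unrounded tax sum = £6.3859 → £6.39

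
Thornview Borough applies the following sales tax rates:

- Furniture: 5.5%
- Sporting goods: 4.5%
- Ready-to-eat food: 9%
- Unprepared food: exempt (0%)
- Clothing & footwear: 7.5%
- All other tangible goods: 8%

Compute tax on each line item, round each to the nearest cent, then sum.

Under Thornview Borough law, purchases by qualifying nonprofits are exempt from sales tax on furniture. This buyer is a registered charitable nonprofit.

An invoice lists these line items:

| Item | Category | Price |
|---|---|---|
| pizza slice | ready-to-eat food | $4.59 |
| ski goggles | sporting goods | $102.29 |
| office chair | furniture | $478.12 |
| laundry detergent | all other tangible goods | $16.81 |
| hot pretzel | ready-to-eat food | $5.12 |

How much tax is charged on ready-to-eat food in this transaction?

$0.87

Pizza slice $4.59: ready-to-eat food → 9% → $0.41
Hot pretzel $5.12: ready-to-eat food → 9% → $0.46
Tax on ready-to-eat food = $0.41 + $0.46 = $0.87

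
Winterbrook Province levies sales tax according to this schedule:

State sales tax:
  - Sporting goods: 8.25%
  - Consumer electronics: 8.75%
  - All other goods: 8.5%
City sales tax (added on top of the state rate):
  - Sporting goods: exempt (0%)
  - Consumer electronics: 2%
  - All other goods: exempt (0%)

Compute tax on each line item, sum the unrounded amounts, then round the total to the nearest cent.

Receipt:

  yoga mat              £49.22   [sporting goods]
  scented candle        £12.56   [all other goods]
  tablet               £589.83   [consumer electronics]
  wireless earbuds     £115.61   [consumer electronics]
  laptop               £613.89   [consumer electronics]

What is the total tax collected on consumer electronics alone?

£141.83

Tablet £589.83: consumer electronics → 8.75% + 2% city = 10.75% → £63.406725
Wireless earbuds £115.61: consumer electronics → 8.75% + 2% city = 10.75% → £12.428075
Laptop £613.89: consumer electronics → 8.75% + 2% city = 10.75% → £65.993175
Tax on consumer electronics: unrounded sum = £141.827975 → £141.83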